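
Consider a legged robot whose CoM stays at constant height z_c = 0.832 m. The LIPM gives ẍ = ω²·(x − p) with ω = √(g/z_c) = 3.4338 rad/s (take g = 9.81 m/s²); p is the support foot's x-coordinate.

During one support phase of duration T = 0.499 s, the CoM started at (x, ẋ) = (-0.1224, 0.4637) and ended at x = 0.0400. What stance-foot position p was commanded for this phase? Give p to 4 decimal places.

ωT = 3.4338·0.499 = 1.713466; cosh(ωT) = 2.864200, sinh(ωT) = 2.683960
x(T) = p + (x₀−p)·cosh(ωT) + (ẋ₀/ω)·sinh(ωT) ⇒ p·(1 − cosh) = x(T) − x₀·cosh − (ẋ₀/ω)·sinh
numerator   = 0.0400 − (-0.1224)·2.864200 − (0.4637/3.4338)·2.683960 = 0.028136
denominator = 1 − 2.864200 = -1.864200
p = 0.028136 / -1.864200 = -0.0151

p = -0.0151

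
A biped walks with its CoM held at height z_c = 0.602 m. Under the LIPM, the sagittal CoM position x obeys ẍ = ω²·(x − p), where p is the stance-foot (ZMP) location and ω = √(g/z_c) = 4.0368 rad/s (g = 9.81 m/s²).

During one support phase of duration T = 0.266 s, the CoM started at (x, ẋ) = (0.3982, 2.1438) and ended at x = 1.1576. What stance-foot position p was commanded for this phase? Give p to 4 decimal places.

ωT = 4.0368·0.266 = 1.073789; cosh(ωT) = 1.634079, sinh(ωT) = 1.292367
x(T) = p + (x₀−p)·cosh(ωT) + (ẋ₀/ω)·sinh(ωT) ⇒ p·(1 − cosh) = x(T) − x₀·cosh − (ẋ₀/ω)·sinh
numerator   = 1.1576 − (0.3982)·1.634079 − (2.1438/4.0368)·1.292367 = -0.179420
denominator = 1 − 1.634079 = -0.634079
p = -0.179420 / -0.634079 = 0.2830

p = 0.2830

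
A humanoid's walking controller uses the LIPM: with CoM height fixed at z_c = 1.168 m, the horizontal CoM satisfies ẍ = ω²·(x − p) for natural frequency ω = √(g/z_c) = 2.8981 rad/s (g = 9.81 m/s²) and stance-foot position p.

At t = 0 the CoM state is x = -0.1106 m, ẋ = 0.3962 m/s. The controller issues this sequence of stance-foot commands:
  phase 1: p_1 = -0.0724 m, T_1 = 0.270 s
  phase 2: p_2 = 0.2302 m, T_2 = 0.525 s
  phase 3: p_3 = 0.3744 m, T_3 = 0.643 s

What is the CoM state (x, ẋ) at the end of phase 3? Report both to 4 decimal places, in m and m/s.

phase 1: p=-0.0724, T=0.270, ωT=0.782487, cosh=1.322086, sinh=0.864818; start (x,ẋ)=(-0.110600, 0.396200) → end (x,ẋ)=(-0.004674, 0.428069)
phase 2: p=0.2302, T=0.525, ωT=1.521502, cosh=2.398742, sinh=2.180358; start (x,ẋ)=(-0.004674, 0.428069) → end (x,ẋ)=(-0.011149, -0.457319)
phase 3: p=0.3744, T=0.643, ωT=1.863478, cosh=3.300626, sinh=3.145494; start (x,ẋ)=(-0.011149, -0.457319) → end (x,ẋ)=(-1.394511, -5.024087)

x = -1.3945, ẋ = -5.0241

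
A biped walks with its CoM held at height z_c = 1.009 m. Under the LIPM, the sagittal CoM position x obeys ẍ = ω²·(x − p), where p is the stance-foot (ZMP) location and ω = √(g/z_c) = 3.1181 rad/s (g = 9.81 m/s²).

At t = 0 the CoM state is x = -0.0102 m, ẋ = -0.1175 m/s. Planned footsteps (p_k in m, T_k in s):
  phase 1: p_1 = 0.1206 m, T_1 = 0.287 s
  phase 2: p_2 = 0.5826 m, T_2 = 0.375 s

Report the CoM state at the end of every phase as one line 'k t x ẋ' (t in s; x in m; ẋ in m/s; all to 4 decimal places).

phase 1: p=0.1206, T=0.287, ωT=0.894895, cosh=1.427864, sinh=1.019214; start (x,ẋ)=(-0.010200, -0.117500) → end (x,ẋ)=(-0.104572, -0.583458)
phase 2: p=0.5826, T=0.375, ωT=1.169288, cosh=1.765143, sinh=1.454555; start (x,ẋ)=(-0.104572, -0.583458) → end (x,ẋ)=(-0.902532, -4.146518)

1 0.2870 -0.1046 -0.5835
2 0.6620 -0.9025 -4.1465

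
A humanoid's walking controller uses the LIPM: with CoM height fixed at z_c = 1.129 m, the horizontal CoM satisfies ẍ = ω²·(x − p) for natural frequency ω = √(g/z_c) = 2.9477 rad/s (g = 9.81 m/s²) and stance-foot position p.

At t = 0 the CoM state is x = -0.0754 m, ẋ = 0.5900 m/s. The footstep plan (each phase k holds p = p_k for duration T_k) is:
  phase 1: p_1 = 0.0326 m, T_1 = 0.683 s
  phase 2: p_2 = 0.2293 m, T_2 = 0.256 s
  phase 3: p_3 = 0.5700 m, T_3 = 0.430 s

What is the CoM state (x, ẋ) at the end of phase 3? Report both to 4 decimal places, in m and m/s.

x = 1.7647, ẋ = 3.8971

phase 1: p=0.0326, T=0.683, ωT=2.013279, cosh=3.810690, sinh=3.677140; start (x,ẋ)=(-0.075400, 0.590000) → end (x,ẋ)=(0.357047, 1.077684)
phase 2: p=0.2293, T=0.256, ωT=0.754611, cosh=1.298489, sinh=0.828296; start (x,ẋ)=(0.357047, 1.077684) → end (x,ẋ)=(0.698005, 1.711264)
phase 3: p=0.5700, T=0.430, ωT=1.267511, cosh=1.916766, sinh=1.635235; start (x,ẋ)=(0.698005, 1.711264) → end (x,ẋ)=(1.764678, 3.897098)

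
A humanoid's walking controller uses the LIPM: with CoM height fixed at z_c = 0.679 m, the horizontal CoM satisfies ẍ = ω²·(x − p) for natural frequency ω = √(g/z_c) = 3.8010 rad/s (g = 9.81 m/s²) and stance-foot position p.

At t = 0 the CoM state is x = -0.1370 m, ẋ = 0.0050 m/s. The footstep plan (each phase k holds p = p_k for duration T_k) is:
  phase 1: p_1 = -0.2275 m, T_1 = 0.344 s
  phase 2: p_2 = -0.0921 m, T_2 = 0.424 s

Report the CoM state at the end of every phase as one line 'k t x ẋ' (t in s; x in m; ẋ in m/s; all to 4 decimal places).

phase 1: p=-0.2275, T=0.344, ωT=1.307544, cosh=1.983783, sinh=1.713299; start (x,ẋ)=(-0.137000, 0.005000) → end (x,ẋ)=(-0.045714, 0.599278)
phase 2: p=-0.0921, T=0.424, ωT=1.611624, cosh=2.605253, sinh=2.405690; start (x,ẋ)=(-0.045714, 0.599278) → end (x,ẋ)=(0.408036, 1.985426)

1 0.3440 -0.0457 0.5993
2 0.7680 0.4080 1.9854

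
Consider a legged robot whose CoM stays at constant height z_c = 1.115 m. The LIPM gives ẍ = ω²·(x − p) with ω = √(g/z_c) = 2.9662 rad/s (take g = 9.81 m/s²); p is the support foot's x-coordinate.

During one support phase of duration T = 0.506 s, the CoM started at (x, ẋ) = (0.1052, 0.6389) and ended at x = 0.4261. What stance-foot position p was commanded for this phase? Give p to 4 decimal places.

ωT = 2.9662·0.506 = 1.500897; cosh(ωT) = 2.354321, sinh(ωT) = 2.131391
x(T) = p + (x₀−p)·cosh(ωT) + (ẋ₀/ω)·sinh(ωT) ⇒ p·(1 − cosh) = x(T) − x₀·cosh − (ẋ₀/ω)·sinh
numerator   = 0.4261 − (0.1052)·2.354321 − (0.6389/2.9662)·2.131391 = -0.280662
denominator = 1 − 2.354321 = -1.354321
p = -0.280662 / -1.354321 = 0.2072

p = 0.2072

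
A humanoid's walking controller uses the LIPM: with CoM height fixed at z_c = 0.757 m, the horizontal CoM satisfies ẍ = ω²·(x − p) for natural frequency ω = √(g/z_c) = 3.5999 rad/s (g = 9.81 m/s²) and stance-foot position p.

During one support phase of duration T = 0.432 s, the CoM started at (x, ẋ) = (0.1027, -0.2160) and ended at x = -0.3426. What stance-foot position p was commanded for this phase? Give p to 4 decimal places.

p = 0.3128

ωT = 3.5999·0.432 = 1.555157; cosh(ωT) = 2.473493, sinh(ωT) = 2.262336
x(T) = p + (x₀−p)·cosh(ωT) + (ẋ₀/ω)·sinh(ωT) ⇒ p·(1 − cosh) = x(T) − x₀·cosh − (ẋ₀/ω)·sinh
numerator   = -0.3426 − (0.1027)·2.473493 − (-0.2160/3.5999)·2.262336 = -0.460884
denominator = 1 − 2.473493 = -1.473493
p = -0.460884 / -1.473493 = 0.3128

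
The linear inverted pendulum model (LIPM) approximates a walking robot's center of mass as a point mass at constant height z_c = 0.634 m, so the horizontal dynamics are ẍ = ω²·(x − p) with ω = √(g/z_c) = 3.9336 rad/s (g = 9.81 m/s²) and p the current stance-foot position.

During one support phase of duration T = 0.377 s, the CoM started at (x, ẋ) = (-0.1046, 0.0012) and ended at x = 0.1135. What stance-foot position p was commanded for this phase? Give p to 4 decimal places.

ωT = 3.9336·0.377 = 1.482967; cosh(ωT) = 2.316482, sinh(ωT) = 2.089518
x(T) = p + (x₀−p)·cosh(ωT) + (ẋ₀/ω)·sinh(ωT) ⇒ p·(1 − cosh) = x(T) − x₀·cosh − (ẋ₀/ω)·sinh
numerator   = 0.1135 − (-0.1046)·2.316482 − (0.0012/3.9336)·2.089518 = 0.355167
denominator = 1 − 2.316482 = -1.316482
p = 0.355167 / -1.316482 = -0.2698

p = -0.2698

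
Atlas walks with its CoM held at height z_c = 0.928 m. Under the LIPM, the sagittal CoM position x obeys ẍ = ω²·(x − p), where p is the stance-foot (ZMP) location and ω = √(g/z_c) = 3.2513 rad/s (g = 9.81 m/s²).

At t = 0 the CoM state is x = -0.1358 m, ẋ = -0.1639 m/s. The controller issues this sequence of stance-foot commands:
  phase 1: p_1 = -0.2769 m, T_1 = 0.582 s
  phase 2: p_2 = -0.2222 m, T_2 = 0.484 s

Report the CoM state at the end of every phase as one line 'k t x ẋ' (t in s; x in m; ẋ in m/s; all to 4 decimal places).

1 0.5820 0.0384 0.9312
2 1.0660 1.0944 4.2982

phase 1: p=-0.2769, T=0.582, ωT=1.892257, cosh=3.392527, sinh=3.241796; start (x,ẋ)=(-0.135800, -0.163900) → end (x,ẋ)=(0.038365, 0.931166)
phase 2: p=-0.2222, T=0.484, ωT=1.573629, cosh=2.515708, sinh=2.308416; start (x,ẋ)=(0.038365, 0.931166) → end (x,ẋ)=(1.094431, 4.298172)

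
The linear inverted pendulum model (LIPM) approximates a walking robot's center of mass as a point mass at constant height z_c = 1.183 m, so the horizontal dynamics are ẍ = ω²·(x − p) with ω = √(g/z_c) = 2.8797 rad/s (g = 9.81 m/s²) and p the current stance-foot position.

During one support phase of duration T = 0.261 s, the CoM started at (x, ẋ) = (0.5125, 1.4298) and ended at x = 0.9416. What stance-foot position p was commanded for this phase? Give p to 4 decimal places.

ωT = 2.8797·0.261 = 0.751602; cosh(ωT) = 1.296002, sinh(ωT) = 0.824391
x(T) = p + (x₀−p)·cosh(ωT) + (ẋ₀/ω)·sinh(ωT) ⇒ p·(1 − cosh) = x(T) − x₀·cosh − (ẋ₀/ω)·sinh
numerator   = 0.9416 − (0.5125)·1.296002 − (1.4298/2.8797)·0.824391 = -0.131920
denominator = 1 − 1.296002 = -0.296002
p = -0.131920 / -0.296002 = 0.4457

p = 0.4457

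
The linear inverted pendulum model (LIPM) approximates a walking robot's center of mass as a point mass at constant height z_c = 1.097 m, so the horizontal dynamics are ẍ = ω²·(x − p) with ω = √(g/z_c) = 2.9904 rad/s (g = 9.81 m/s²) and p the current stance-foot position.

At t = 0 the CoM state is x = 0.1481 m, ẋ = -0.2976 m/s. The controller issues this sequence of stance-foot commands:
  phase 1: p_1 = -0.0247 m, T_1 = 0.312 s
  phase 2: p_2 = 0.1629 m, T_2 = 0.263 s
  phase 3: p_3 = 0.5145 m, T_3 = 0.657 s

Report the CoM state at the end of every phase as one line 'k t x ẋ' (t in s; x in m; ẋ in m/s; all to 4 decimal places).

1 0.3120 0.1220 0.1184
2 0.5750 0.1431 0.0505
3 1.2320 -0.7769 -3.6990

phase 1: p=-0.0247, T=0.312, ωT=0.933005, cosh=1.467753, sinh=1.074383; start (x,ẋ)=(0.148100, -0.297600) → end (x,ẋ)=(0.122007, 0.118375)
phase 2: p=0.1629, T=0.263, ωT=0.786475, cosh=1.325545, sinh=0.870098; start (x,ẋ)=(0.122007, 0.118375) → end (x,ẋ)=(0.143137, 0.050509)
phase 3: p=0.5145, T=0.657, ωT=1.964693, cosh=3.636460, sinh=3.496261; start (x,ẋ)=(0.143137, 0.050509) → end (x,ẋ)=(-0.776894, -3.699008)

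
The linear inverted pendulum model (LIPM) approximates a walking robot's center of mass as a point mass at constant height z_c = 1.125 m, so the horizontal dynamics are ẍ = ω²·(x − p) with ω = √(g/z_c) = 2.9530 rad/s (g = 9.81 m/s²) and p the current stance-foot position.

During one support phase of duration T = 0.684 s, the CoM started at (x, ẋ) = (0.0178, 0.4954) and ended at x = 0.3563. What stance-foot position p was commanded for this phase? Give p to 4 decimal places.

ωT = 2.9530·0.684 = 2.019852; cosh(ωT) = 3.834942, sinh(ωT) = 3.702267
x(T) = p + (x₀−p)·cosh(ωT) + (ẋ₀/ω)·sinh(ωT) ⇒ p·(1 − cosh) = x(T) − x₀·cosh − (ẋ₀/ω)·sinh
numerator   = 0.3563 − (0.0178)·3.834942 − (0.4954/2.9530)·3.702267 = -0.333060
denominator = 1 − 3.834942 = -2.834942
p = -0.333060 / -2.834942 = 0.1175

p = 0.1175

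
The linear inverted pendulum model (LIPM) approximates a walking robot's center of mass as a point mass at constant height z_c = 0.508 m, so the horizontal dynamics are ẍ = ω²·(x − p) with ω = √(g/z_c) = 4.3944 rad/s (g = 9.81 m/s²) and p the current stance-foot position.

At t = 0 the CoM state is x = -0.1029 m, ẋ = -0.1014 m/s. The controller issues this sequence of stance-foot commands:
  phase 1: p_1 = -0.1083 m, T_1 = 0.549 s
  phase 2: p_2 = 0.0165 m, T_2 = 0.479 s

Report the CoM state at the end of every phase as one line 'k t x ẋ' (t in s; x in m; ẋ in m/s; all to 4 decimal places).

phase 1: p=-0.1083, T=0.549, ωT=2.412526, cosh=5.625853, sinh=5.536264; start (x,ẋ)=(-0.102900, -0.101400) → end (x,ẋ)=(-0.205669, -0.439087)
phase 2: p=0.0165, T=0.479, ωT=2.104918, cosh=4.164141, sinh=4.042286; start (x,ẋ)=(-0.205669, -0.439087) → end (x,ẋ)=(-1.312546, -5.774897)

1 0.5490 -0.2057 -0.4391
2 1.0280 -1.3125 -5.7749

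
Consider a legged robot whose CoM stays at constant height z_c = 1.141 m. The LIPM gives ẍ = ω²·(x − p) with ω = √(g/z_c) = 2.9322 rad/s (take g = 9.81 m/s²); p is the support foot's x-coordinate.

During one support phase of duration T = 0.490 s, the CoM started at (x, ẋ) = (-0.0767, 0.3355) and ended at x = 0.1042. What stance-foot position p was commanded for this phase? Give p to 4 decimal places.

p = -0.0389

ωT = 2.9322·0.490 = 1.436778; cosh(ωT) = 2.222405, sinh(ωT) = 1.984713
x(T) = p + (x₀−p)·cosh(ωT) + (ẋ₀/ω)·sinh(ωT) ⇒ p·(1 − cosh) = x(T) − x₀·cosh − (ẋ₀/ω)·sinh
numerator   = 0.1042 − (-0.0767)·2.222405 − (0.3355/2.9322)·1.984713 = 0.047569
denominator = 1 − 2.222405 = -1.222405
p = 0.047569 / -1.222405 = -0.0389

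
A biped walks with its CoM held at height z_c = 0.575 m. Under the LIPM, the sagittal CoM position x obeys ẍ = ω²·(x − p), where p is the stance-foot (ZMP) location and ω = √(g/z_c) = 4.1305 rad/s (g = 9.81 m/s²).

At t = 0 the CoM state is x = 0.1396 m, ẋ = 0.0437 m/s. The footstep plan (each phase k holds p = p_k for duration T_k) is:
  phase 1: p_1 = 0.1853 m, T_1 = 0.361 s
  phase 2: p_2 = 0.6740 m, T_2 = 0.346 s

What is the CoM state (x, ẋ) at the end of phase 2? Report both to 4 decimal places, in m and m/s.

phase 1: p=0.1853, T=0.361, ωT=1.491110, cosh=2.333574, sinh=2.108452; start (x,ẋ)=(0.139600, 0.043700) → end (x,ẋ)=(0.100963, -0.296022)
phase 2: p=0.6740, T=0.346, ωT=1.429153, cosh=2.207337, sinh=1.967825; start (x,ẋ)=(0.100963, -0.296022) → end (x,ẋ)=(-0.731915, -5.311125)

x = -0.7319, ẋ = -5.3111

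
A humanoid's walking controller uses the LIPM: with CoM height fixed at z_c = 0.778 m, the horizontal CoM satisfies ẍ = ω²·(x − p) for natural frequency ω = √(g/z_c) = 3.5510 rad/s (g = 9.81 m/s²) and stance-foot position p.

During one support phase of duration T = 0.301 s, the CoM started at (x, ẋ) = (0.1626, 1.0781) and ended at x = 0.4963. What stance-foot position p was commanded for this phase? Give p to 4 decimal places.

ωT = 3.5510·0.301 = 1.068851; cosh(ωT) = 1.627717, sinh(ωT) = 1.284314
x(T) = p + (x₀−p)·cosh(ωT) + (ẋ₀/ω)·sinh(ωT) ⇒ p·(1 − cosh) = x(T) − x₀·cosh − (ẋ₀/ω)·sinh
numerator   = 0.4963 − (0.1626)·1.627717 − (1.0781/3.5510)·1.284314 = -0.158291
denominator = 1 − 1.627717 = -0.627717
p = -0.158291 / -0.627717 = 0.2522

p = 0.2522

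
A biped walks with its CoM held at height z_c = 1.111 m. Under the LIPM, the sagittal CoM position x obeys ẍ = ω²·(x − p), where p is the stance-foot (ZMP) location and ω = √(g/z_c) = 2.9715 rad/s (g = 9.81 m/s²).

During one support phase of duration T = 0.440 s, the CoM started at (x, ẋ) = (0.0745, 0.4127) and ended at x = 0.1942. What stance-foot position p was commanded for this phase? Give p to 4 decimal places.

p = 0.1947

ωT = 2.9715·0.440 = 1.307460; cosh(ωT) = 1.983639, sinh(ωT) = 1.713133
x(T) = p + (x₀−p)·cosh(ωT) + (ẋ₀/ω)·sinh(ωT) ⇒ p·(1 − cosh) = x(T) − x₀·cosh − (ẋ₀/ω)·sinh
numerator   = 0.1942 − (0.0745)·1.983639 − (0.4127/2.9715)·1.713133 = -0.191511
denominator = 1 − 1.983639 = -0.983639
p = -0.191511 / -0.983639 = 0.1947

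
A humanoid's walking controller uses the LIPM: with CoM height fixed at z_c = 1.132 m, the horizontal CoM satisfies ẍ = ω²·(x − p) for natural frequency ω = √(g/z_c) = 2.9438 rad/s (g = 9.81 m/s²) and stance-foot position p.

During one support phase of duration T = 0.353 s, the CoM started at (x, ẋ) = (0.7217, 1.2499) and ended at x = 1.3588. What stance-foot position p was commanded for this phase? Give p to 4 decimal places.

p = 0.5318

ωT = 2.9438·0.353 = 1.039161; cosh(ωT) = 1.590298, sinh(ωT) = 1.236547
x(T) = p + (x₀−p)·cosh(ωT) + (ẋ₀/ω)·sinh(ωT) ⇒ p·(1 − cosh) = x(T) − x₀·cosh − (ẋ₀/ω)·sinh
numerator   = 1.3588 − (0.7217)·1.590298 − (1.2499/2.9438)·1.236547 = -0.313940
denominator = 1 − 1.590298 = -0.590298
p = -0.313940 / -0.590298 = 0.5318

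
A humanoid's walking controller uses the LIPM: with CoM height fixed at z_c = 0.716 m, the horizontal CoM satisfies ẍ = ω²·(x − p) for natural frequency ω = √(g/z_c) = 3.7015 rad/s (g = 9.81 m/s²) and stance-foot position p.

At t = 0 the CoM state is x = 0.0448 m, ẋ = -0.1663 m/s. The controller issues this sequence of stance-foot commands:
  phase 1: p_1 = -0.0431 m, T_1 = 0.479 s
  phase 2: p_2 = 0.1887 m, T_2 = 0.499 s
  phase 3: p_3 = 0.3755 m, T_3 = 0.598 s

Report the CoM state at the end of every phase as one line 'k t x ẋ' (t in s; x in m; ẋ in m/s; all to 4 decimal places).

1 0.4790 0.0947 0.4266
2 0.9780 0.2396 0.3104
3 1.5760 0.1253 -0.8371

phase 1: p=-0.0431, T=0.479, ωT=1.773018, cosh=3.029210, sinh=2.859391; start (x,ẋ)=(0.044800, -0.166300) → end (x,ẋ)=(0.094702, 0.426579)
phase 2: p=0.1887, T=0.499, ωT=1.847048, cosh=3.249389, sinh=3.091687; start (x,ẋ)=(0.094702, 0.426579) → end (x,ẋ)=(0.239564, 0.310415)
phase 3: p=0.3755, T=0.598, ωT=2.213497, cosh=4.628484, sinh=4.519166; start (x,ẋ)=(0.239564, 0.310415) → end (x,ẋ)=(0.125309, -0.837144)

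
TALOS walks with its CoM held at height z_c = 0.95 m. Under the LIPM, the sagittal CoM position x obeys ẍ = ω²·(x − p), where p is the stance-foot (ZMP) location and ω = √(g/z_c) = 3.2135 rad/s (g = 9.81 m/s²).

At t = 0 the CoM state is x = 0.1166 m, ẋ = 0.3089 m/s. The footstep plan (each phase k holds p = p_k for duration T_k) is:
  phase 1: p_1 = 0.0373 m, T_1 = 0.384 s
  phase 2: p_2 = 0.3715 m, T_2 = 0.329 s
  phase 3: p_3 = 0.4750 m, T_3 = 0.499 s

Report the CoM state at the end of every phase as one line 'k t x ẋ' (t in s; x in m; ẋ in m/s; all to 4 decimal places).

1 0.3840 0.3361 0.9760
2 0.7130 0.6988 1.4305
3 1.2120 2.1153 5.4143

phase 1: p=0.0373, T=0.384, ωT=1.233984, cosh=1.863009, sinh=1.571878; start (x,ẋ)=(0.116600, 0.308900) → end (x,ẋ)=(0.336135, 0.976046)
phase 2: p=0.3715, T=0.329, ωT=1.057241, cosh=1.612916, sinh=1.265504; start (x,ẋ)=(0.336135, 0.976046) → end (x,ẋ)=(0.698834, 1.430460)
phase 3: p=0.4750, T=0.499, ωT=1.603536, cosh=2.585882, sinh=2.384698; start (x,ẋ)=(0.698834, 1.430460) → end (x,ẋ)=(2.115334, 5.414288)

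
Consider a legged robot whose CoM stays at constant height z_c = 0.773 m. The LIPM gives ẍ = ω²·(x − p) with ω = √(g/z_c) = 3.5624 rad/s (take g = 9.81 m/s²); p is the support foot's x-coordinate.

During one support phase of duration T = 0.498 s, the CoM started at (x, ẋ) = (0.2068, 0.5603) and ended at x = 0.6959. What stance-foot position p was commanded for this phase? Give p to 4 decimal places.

p = 0.1877

ωT = 3.5624·0.498 = 1.774075; cosh(ωT) = 3.032234, sinh(ωT) = 2.862593
x(T) = p + (x₀−p)·cosh(ωT) + (ẋ₀/ω)·sinh(ωT) ⇒ p·(1 − cosh) = x(T) − x₀·cosh − (ẋ₀/ω)·sinh
numerator   = 0.6959 − (0.2068)·3.032234 − (0.5603/3.5624)·2.862593 = -0.381399
denominator = 1 − 3.032234 = -2.032234
p = -0.381399 / -2.032234 = 0.1877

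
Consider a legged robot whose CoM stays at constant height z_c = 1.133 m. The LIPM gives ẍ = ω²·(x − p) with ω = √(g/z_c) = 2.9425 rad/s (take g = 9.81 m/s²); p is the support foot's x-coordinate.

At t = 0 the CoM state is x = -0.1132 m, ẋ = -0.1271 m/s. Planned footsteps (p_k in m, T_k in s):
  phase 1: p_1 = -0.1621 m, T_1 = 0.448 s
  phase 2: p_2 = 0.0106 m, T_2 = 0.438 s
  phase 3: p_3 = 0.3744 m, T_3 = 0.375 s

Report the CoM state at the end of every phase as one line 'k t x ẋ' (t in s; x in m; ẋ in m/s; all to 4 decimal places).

phase 1: p=-0.1621, T=0.448, ωT=1.318240, cosh=2.002222, sinh=1.734616; start (x,ẋ)=(-0.113200, -0.127100) → end (x,ẋ)=(-0.139117, -0.004892)
phase 2: p=0.0106, T=0.438, ωT=1.288815, cosh=1.952041, sinh=1.676444; start (x,ẋ)=(-0.139117, -0.004892) → end (x,ẋ)=(-0.284441, -0.748094)
phase 3: p=0.3744, T=0.375, ωT=1.103438, cosh=1.673120, sinh=1.341391; start (x,ẋ)=(-0.284441, -0.748094) → end (x,ẋ)=(-1.068952, -3.852126)

1 0.4480 -0.1391 -0.0049
2 0.8860 -0.2844 -0.7481
3 1.2610 -1.0690 -3.8521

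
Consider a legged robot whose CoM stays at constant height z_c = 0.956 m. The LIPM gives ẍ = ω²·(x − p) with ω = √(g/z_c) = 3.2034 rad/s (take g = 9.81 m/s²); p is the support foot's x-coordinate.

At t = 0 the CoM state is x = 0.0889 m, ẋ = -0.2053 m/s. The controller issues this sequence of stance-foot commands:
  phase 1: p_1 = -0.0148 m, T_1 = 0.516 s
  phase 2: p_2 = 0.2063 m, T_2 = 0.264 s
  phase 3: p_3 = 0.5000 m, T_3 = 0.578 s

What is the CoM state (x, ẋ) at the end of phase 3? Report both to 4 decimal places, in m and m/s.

x = -0.5704, ẋ = -3.2405

phase 1: p=-0.0148, T=0.516, ωT=1.652954, cosh=2.706935, sinh=2.515451; start (x,ẋ)=(0.088900, -0.205300) → end (x,ẋ)=(0.104698, 0.279881)
phase 2: p=0.2063, T=0.264, ωT=0.845698, cosh=1.379430, sinh=0.950172; start (x,ẋ)=(0.104698, 0.279881) → end (x,ẋ)=(0.149164, 0.076823)
phase 3: p=0.5000, T=0.578, ωT=1.851565, cosh=3.263386, sinh=3.106395; start (x,ẋ)=(0.149164, 0.076823) → end (x,ẋ)=(-0.570416, -3.240473)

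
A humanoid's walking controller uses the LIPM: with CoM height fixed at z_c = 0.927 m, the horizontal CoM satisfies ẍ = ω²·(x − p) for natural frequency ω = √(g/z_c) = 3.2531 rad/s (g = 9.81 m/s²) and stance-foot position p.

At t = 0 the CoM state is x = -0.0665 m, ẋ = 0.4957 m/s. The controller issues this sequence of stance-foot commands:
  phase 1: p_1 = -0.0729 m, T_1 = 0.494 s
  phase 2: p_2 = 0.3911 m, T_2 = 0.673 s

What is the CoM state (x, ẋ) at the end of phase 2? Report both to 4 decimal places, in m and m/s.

phase 1: p=-0.0729, T=0.494, ωT=1.607031, cosh=2.594232, sinh=2.393750; start (x,ẋ)=(-0.066500, 0.495700) → end (x,ẋ)=(0.308457, 1.335798)
phase 2: p=0.3911, T=0.673, ωT=2.189336, cosh=4.520638, sinh=4.408647; start (x,ẋ)=(0.308457, 1.335798) → end (x,ẋ)=(1.827795, 4.853417)

x = 1.8278, ẋ = 4.8534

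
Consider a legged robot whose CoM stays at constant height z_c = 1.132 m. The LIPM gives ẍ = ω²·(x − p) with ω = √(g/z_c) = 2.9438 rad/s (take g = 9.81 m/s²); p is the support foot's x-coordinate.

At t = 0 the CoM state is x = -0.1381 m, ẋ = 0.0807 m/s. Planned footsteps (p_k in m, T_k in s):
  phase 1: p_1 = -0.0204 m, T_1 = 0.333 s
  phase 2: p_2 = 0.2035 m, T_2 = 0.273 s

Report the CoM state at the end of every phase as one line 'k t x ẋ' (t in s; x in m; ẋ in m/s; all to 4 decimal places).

1 0.3330 -0.1679 -0.2740
2 0.6060 -0.3776 -1.3439

phase 1: p=-0.0204, T=0.333, ωT=0.980285, cosh=1.520210, sinh=1.145006; start (x,ẋ)=(-0.138100, 0.080700) → end (x,ẋ)=(-0.167940, -0.274047)
phase 2: p=0.2035, T=0.273, ωT=0.803657, cosh=1.340692, sinh=0.893003; start (x,ẋ)=(-0.167940, -0.274047) → end (x,ẋ)=(-0.377619, -1.343863)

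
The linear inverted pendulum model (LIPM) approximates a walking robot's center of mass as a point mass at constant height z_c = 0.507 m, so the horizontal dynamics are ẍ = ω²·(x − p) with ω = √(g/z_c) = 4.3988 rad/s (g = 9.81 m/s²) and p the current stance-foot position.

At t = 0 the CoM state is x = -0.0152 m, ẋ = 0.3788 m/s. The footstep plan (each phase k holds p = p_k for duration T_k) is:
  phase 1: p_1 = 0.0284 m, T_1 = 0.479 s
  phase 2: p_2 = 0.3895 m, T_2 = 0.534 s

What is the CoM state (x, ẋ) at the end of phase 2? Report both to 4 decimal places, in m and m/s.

x = 0.3114, ẋ = -0.1852

phase 1: p=0.0284, T=0.479, ωT=2.107025, cosh=4.172670, sinh=4.051071; start (x,ẋ)=(-0.015200, 0.378800) → end (x,ẋ)=(0.195327, 0.803662)
phase 2: p=0.3895, T=0.534, ωT=2.348959, cosh=5.285065, sinh=5.189597; start (x,ẋ)=(0.195327, 0.803662) → end (x,ẋ)=(0.311424, -0.185173)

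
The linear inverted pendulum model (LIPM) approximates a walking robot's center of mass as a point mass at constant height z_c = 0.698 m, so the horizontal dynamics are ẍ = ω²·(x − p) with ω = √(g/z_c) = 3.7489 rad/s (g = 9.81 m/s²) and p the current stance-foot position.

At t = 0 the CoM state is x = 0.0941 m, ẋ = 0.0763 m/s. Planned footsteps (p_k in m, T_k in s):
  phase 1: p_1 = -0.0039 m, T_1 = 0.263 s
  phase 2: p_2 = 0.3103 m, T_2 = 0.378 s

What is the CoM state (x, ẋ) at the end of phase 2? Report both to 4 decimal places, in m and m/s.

x = 0.2820, ẋ = 0.1530

phase 1: p=-0.0039, T=0.263, ωT=0.985961, cosh=1.526733, sinh=1.153653; start (x,ẋ)=(0.094100, 0.076300) → end (x,ẋ)=(0.169200, 0.540333)
phase 2: p=0.3103, T=0.378, ωT=1.417084, cosh=2.183747, sinh=1.941328; start (x,ẋ)=(0.169200, 0.540333) → end (x,ẋ)=(0.281978, 0.153044)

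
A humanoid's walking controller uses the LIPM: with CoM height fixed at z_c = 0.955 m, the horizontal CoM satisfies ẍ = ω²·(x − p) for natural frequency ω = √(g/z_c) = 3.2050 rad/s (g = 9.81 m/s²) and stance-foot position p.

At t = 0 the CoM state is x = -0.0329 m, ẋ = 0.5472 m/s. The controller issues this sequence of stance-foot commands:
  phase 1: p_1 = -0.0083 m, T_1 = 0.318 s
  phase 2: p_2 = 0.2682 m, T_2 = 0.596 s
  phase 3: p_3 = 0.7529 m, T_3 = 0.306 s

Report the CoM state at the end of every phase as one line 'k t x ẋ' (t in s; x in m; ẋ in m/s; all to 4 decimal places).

1 0.3180 0.1589 0.7619
2 0.9140 0.6762 1.4724
3 1.2200 1.1626 1.9576

phase 1: p=-0.0083, T=0.318, ωT=1.019190, cosh=1.565918, sinh=1.205031; start (x,ẋ)=(-0.032900, 0.547200) → end (x,ẋ)=(0.158917, 0.761862)
phase 2: p=0.2682, T=0.596, ωT=1.910180, cosh=3.451179, sinh=3.303125; start (x,ẋ)=(0.158917, 0.761862) → end (x,ẋ)=(0.676233, 1.472399)
phase 3: p=0.7529, T=0.306, ωT=0.980730, cosh=1.520720, sinh=1.145682; start (x,ẋ)=(0.676233, 1.472399) → end (x,ẋ)=(1.162646, 1.957593)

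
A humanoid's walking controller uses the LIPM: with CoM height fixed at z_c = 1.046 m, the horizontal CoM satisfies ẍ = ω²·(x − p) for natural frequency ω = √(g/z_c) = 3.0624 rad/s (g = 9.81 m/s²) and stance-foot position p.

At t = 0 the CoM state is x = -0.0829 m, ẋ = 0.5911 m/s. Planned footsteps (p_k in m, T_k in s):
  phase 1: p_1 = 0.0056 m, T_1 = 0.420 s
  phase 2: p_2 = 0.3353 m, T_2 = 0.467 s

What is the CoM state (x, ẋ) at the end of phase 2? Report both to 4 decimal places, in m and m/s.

phase 1: p=0.0056, T=0.420, ωT=1.286208, cosh=1.947677, sinh=1.671360; start (x,ẋ)=(-0.082900, 0.591100) → end (x,ẋ)=(0.155834, 0.698296)
phase 2: p=0.3353, T=0.467, ωT=1.430141, cosh=2.209281, sinh=1.970006; start (x,ẋ)=(0.155834, 0.698296) → end (x,ẋ)=(0.388015, 0.460024)

x = 0.3880, ẋ = 0.4600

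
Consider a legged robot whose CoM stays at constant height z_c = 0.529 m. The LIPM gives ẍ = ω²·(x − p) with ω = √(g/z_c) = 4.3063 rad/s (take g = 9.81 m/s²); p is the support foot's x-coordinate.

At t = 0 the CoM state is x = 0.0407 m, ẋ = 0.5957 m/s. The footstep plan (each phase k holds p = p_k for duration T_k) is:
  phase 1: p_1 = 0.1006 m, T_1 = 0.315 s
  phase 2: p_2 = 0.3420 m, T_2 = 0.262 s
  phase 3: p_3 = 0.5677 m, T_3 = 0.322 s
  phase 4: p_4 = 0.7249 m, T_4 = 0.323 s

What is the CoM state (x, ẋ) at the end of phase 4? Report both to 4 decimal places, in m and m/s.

x = 0.1330, ẋ = -2.2946

phase 1: p=0.1006, T=0.315, ωT=1.356485, cosh=2.070042, sinh=1.812478; start (x,ẋ)=(0.040700, 0.595700) → end (x,ẋ)=(0.227329, 0.765600)
phase 2: p=0.3420, T=0.262, ωT=1.128251, cosh=1.706922, sinh=1.383323; start (x,ẋ)=(0.227329, 0.765600) → end (x,ẋ)=(0.392200, 0.623722)
phase 3: p=0.5677, T=0.322, ωT=1.386629, cosh=2.125627, sinh=1.875710; start (x,ẋ)=(0.392200, 0.623722) → end (x,ẋ)=(0.466330, -0.091776)
phase 4: p=0.7249, T=0.323, ωT=1.390935, cosh=2.133724, sinh=1.884881; start (x,ẋ)=(0.466330, -0.091776) → end (x,ẋ)=(0.133013, -2.294601)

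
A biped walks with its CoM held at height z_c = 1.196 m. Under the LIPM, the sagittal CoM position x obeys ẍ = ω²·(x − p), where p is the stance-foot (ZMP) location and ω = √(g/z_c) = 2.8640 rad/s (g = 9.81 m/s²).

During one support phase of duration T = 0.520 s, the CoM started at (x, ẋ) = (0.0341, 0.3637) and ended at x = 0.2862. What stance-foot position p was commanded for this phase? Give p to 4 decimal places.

ωT = 2.8640·0.520 = 1.489280; cosh(ωT) = 2.329718, sinh(ωT) = 2.104183
x(T) = p + (x₀−p)·cosh(ωT) + (ẋ₀/ω)·sinh(ωT) ⇒ p·(1 − cosh) = x(T) − x₀·cosh − (ẋ₀/ω)·sinh
numerator   = 0.2862 − (0.0341)·2.329718 − (0.3637/2.8640)·2.104183 = -0.060454
denominator = 1 − 2.329718 = -1.329718
p = -0.060454 / -1.329718 = 0.0455

p = 0.0455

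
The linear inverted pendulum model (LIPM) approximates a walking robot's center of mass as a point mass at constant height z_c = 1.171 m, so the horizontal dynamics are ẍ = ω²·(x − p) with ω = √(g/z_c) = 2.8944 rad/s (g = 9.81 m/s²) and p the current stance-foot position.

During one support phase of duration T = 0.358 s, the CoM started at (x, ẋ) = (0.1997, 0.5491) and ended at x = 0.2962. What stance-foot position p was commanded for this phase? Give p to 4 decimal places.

ωT = 2.8944·0.358 = 1.036195; cosh(ωT) = 1.586637, sinh(ωT) = 1.231835
x(T) = p + (x₀−p)·cosh(ωT) + (ẋ₀/ω)·sinh(ωT) ⇒ p·(1 − cosh) = x(T) − x₀·cosh − (ẋ₀/ω)·sinh
numerator   = 0.2962 − (0.1997)·1.586637 − (0.5491/2.8944)·1.231835 = -0.254344
denominator = 1 − 1.586637 = -0.586637
p = -0.254344 / -0.586637 = 0.4336

p = 0.4336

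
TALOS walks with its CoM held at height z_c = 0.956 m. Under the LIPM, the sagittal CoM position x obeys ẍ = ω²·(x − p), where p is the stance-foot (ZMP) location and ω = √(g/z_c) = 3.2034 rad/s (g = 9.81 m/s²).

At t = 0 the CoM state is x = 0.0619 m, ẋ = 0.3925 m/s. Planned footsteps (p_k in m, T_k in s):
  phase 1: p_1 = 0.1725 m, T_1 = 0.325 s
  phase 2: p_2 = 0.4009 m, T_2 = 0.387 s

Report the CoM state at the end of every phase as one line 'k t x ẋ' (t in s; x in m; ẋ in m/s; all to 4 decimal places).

phase 1: p=0.1725, T=0.325, ωT=1.041105, cosh=1.592705, sinh=1.239640; start (x,ẋ)=(0.061900, 0.392500) → end (x,ẋ)=(0.148235, 0.185937)
phase 2: p=0.4009, T=0.387, ωT=1.239716, cosh=1.872049, sinh=1.582583; start (x,ẋ)=(0.148235, 0.185937) → end (x,ẋ)=(0.019758, -0.932838)

1 0.3250 0.1482 0.1859
2 0.7120 0.0198 -0.9328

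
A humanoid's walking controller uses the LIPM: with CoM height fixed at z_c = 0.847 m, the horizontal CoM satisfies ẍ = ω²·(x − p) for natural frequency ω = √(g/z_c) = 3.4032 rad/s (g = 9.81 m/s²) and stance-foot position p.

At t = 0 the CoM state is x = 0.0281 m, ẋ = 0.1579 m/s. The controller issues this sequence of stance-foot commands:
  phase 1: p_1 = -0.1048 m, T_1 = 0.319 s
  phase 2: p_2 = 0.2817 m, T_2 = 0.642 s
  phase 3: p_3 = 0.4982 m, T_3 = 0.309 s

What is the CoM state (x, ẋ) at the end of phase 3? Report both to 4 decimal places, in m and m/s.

phase 1: p=-0.1048, T=0.319, ωT=1.085621, cosh=1.649485, sinh=1.311793; start (x,ẋ)=(0.028100, 0.157900) → end (x,ẋ)=(0.175280, 0.853758)
phase 2: p=0.2817, T=0.642, ωT=2.184854, cosh=4.500924, sinh=4.388430; start (x,ẋ)=(0.175280, 0.853758) → end (x,ẋ)=(0.903636, 2.253356)
phase 3: p=0.4982, T=0.309, ωT=1.051589, cosh=1.605789, sinh=1.256406; start (x,ẋ)=(0.903636, 2.253356) → end (x,ẋ)=(1.981147, 5.351977)

x = 1.9811, ẋ = 5.3520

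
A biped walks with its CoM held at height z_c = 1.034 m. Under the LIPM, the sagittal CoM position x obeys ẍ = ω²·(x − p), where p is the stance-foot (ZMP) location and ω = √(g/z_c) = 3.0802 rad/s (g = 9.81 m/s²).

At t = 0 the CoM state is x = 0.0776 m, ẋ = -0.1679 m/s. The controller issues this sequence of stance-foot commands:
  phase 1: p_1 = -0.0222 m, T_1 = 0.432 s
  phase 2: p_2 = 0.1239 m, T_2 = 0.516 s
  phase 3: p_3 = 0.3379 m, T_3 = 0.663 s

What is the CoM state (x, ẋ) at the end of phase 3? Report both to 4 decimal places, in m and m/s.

x = -0.0251, ẋ = -1.0239

phase 1: p=-0.0222, T=0.432, ωT=1.330646, cosh=2.023897, sinh=1.759591; start (x,ẋ)=(0.077600, -0.167900) → end (x,ẋ)=(0.083871, 0.201093)
phase 2: p=0.1239, T=0.516, ωT=1.589383, cosh=2.552388, sinh=2.348337; start (x,ẋ)=(0.083871, 0.201093) → end (x,ẋ)=(0.175042, 0.223721)
phase 3: p=0.3379, T=0.663, ωT=2.042173, cosh=3.918541, sinh=3.788795; start (x,ẋ)=(0.175042, 0.223721) → end (x,ẋ)=(-0.025078, -1.023932)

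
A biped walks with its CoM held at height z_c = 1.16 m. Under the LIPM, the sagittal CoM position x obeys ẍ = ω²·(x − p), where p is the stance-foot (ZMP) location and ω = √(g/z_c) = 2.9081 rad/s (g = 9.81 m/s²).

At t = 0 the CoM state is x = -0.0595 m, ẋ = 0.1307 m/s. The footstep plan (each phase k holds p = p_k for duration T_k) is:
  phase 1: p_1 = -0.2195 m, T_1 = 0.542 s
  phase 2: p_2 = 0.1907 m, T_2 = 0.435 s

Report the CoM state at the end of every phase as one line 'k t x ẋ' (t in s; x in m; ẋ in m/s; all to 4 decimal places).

1 0.5420 0.2880 1.4067
2 0.9770 1.1655 3.1519

phase 1: p=-0.2195, T=0.542, ωT=1.576190, cosh=2.521628, sinh=2.314867; start (x,ẋ)=(-0.059500, 0.130700) → end (x,ẋ)=(0.287999, 1.406675)
phase 2: p=0.1907, T=0.435, ωT=1.265024, cosh=1.912704, sinh=1.630472; start (x,ẋ)=(0.287999, 1.406675) → end (x,ẋ)=(1.165478, 3.151902)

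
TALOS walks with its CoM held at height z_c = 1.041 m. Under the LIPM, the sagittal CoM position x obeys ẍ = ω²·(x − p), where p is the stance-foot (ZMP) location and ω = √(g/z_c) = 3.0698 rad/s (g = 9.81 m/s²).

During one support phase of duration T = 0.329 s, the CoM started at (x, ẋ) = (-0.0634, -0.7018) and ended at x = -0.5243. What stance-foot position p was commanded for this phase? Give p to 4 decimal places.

p = 0.2767

ωT = 3.0698·0.329 = 1.009964; cosh(ωT) = 1.554867, sinh(ωT) = 1.190635
x(T) = p + (x₀−p)·cosh(ωT) + (ẋ₀/ω)·sinh(ωT) ⇒ p·(1 − cosh) = x(T) − x₀·cosh − (ẋ₀/ω)·sinh
numerator   = -0.5243 − (-0.0634)·1.554867 − (-0.7018/3.0698)·1.190635 = -0.153525
denominator = 1 − 1.554867 = -0.554867
p = -0.153525 / -0.554867 = 0.2767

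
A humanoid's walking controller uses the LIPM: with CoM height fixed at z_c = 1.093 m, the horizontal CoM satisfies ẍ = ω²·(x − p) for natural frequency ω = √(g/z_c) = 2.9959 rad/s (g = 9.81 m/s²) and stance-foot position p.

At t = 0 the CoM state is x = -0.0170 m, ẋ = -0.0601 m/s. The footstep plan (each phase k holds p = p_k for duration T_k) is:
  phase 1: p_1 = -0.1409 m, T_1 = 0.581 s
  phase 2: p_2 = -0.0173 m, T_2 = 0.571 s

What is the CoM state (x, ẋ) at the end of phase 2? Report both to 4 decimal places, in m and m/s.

x = 1.2695, ẋ = 3.9083

phase 1: p=-0.1409, T=0.581, ωT=1.740618, cosh=2.938138, sinh=2.762726; start (x,ẋ)=(-0.017000, -0.060100) → end (x,ẋ)=(0.167713, 0.848920)
phase 2: p=-0.0173, T=0.571, ωT=1.710659, cosh=2.856676, sinh=2.675930; start (x,ẋ)=(0.167713, 0.848920) → end (x,ẋ)=(1.269475, 3.908304)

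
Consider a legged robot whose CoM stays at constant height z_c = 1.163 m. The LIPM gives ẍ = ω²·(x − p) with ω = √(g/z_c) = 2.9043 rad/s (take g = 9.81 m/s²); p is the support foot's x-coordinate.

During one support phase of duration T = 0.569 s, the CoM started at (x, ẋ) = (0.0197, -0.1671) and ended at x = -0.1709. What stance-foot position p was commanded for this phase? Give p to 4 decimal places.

ωT = 2.9043·0.569 = 1.652547; cosh(ωT) = 2.705909, sinh(ωT) = 2.514348
x(T) = p + (x₀−p)·cosh(ωT) + (ẋ₀/ω)·sinh(ωT) ⇒ p·(1 − cosh) = x(T) − x₀·cosh − (ẋ₀/ω)·sinh
numerator   = -0.1709 − (0.0197)·2.705909 − (-0.1671/2.9043)·2.514348 = -0.079542
denominator = 1 − 2.705909 = -1.705909
p = -0.079542 / -1.705909 = 0.0466

p = 0.0466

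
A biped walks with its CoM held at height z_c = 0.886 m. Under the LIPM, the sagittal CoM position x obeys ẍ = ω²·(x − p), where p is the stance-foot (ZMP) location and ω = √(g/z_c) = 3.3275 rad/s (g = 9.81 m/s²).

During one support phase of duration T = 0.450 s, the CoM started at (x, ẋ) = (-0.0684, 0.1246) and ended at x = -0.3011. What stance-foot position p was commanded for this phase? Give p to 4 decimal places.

p = 0.1634

ωT = 3.3275·0.450 = 1.497375; cosh(ωT) = 2.346828, sinh(ωT) = 2.123112
x(T) = p + (x₀−p)·cosh(ωT) + (ẋ₀/ω)·sinh(ωT) ⇒ p·(1 − cosh) = x(T) − x₀·cosh − (ẋ₀/ω)·sinh
numerator   = -0.3011 − (-0.0684)·2.346828 − (0.1246/3.3275)·2.123112 = -0.220078
denominator = 1 − 2.346828 = -1.346828
p = -0.220078 / -1.346828 = 0.1634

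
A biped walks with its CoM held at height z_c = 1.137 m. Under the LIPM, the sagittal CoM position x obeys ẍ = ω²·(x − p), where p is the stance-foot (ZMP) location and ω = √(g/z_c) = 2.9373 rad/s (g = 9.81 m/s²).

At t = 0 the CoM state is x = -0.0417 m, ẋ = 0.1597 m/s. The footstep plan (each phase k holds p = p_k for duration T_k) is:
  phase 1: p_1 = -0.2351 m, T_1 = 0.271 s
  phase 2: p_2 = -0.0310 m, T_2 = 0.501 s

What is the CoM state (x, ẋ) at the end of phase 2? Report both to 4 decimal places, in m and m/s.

x = 0.7045, ẋ = 2.2557

phase 1: p=-0.2351, T=0.271, ωT=0.796008, cosh=1.333901, sinh=0.882774; start (x,ẋ)=(-0.041700, 0.159700) → end (x,ẋ)=(0.070873, 0.714505)
phase 2: p=-0.0310, T=0.501, ωT=1.471587, cosh=2.292852, sinh=2.063292; start (x,ẋ)=(0.070873, 0.714505) → end (x,ẋ)=(0.704479, 2.255653)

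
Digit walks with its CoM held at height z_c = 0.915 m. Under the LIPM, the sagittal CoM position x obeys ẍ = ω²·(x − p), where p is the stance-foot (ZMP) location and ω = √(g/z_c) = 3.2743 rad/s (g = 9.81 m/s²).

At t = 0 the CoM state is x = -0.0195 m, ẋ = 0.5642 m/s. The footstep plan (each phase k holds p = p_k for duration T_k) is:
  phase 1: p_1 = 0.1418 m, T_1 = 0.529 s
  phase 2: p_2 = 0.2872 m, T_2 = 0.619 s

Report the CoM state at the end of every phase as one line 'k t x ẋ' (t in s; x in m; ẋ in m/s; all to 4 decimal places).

1 0.5290 0.1434 0.1985
2 1.1480 -0.0418 -0.9892

phase 1: p=0.1418, T=0.529, ωT=1.732105, cosh=2.914725, sinh=2.737813; start (x,ẋ)=(-0.019500, 0.564200) → end (x,ẋ)=(0.143412, 0.198527)
phase 2: p=0.2872, T=0.619, ωT=2.026792, cosh=3.860727, sinh=3.728970; start (x,ẋ)=(0.143412, 0.198527) → end (x,ẋ)=(-0.041832, -0.989161)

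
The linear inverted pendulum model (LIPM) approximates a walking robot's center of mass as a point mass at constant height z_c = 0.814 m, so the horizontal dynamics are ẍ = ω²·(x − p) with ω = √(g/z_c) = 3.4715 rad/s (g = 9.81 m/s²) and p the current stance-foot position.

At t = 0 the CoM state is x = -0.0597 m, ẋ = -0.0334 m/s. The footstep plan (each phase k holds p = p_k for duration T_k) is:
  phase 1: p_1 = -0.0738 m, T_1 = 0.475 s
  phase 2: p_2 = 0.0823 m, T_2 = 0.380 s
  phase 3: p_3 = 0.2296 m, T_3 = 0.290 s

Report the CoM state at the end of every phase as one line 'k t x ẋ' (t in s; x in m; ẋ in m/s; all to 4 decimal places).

1 0.4750 -0.0599 0.0325
2 0.8550 -0.1863 -0.7919
3 1.1450 -0.6860 -2.9401

phase 1: p=-0.0738, T=0.475, ωT=1.648962, cosh=2.696915, sinh=2.504666; start (x,ẋ)=(-0.059700, -0.033400) → end (x,ẋ)=(-0.059871, 0.032522)
phase 2: p=0.0823, T=0.380, ωT=1.319170, cosh=2.003836, sinh=1.736479; start (x,ẋ)=(-0.059871, 0.032522) → end (x,ẋ)=(-0.186320, -0.791867)
phase 3: p=0.2296, T=0.290, ωT=1.006735, cosh=1.551031, sinh=1.185621; start (x,ẋ)=(-0.186320, -0.791867) → end (x,ẋ)=(-0.685952, -2.940090)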